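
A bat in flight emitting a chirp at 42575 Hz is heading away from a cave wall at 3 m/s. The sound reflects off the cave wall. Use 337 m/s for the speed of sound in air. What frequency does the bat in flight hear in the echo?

The cave wall receives the sound from a moving source: f₁ = f₀ · v/(v + v_e) = 42575 × 337/340 ≈ 42199 Hz.
On the return leg the bat in flight is a moving observer: f₂ = f₁ · (v − v_e)/v = 42199 × 334/337 ≈ 41824 Hz.

41824 Hz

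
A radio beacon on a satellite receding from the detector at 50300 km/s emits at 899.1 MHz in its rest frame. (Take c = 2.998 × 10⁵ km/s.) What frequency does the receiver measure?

759.0 MHz

β = v/c = 50300/299800 = 0.1678.
Relativistic Doppler for frequency: f' = f₀ · √((1 − β)/(1 + β)).
f' = 899.1 × √(0.8322/1.1678) = 899.1 × 0.84419 ≈ 759.0 MHz.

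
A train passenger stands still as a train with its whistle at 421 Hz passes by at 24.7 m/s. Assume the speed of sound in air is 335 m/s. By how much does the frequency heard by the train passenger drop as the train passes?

62.4 Hz

Approaching: f₁ = f · v/(v − v_s) = 421 × 335/310.3 ≈ 454.5 Hz.
Receding: f₂ = f · v/(v + v_s) = 421 × 335/359.7 ≈ 392.1 Hz.
Drop: f₁ − f₂ = 2f·v·v_s/(v² − v_s²) = 2 × 421 × 335 × 24.7/(335² − 24.7²) ≈ 62.4 Hz.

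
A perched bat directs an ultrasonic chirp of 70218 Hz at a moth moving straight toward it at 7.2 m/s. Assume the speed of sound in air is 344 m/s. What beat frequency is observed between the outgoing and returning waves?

The moth first receives the wave as a moving observer: f₁ = f₀ · (v + u)/v = 70218 × (344 + 7.2)/344 ≈ 71688 Hz.
The reflection then acts as a moving source: f₂ = f₁ · v/(v − u) ≈ 73220 Hz.
Beat frequency: |f₂ − f₀| = 2u·f₀/(v − u) = 2 × 7.2 × 70218/336.8 ≈ 3002 Hz.

3002 Hz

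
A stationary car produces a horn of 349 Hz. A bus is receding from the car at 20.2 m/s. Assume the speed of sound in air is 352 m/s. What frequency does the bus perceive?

329 Hz

Moving observer, stationary source: f' = f · (v − v_o)/v.
f' = 349 × (352 − 20.2)/352 = 349 × 331.8/352 ≈ 329 Hz.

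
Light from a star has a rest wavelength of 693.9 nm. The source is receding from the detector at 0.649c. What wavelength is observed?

1504.0 nm

Relativistic Doppler for wavelength: λ' = λ₀ · √((1 + β)/(1 − β)).
λ' = 693.9 × √(1.6490/0.3510) = 693.9 × 2.16749 ≈ 1504.0 nm.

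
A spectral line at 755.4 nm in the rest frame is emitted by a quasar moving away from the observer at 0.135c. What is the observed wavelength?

865.3 nm

Relativistic Doppler for wavelength: λ' = λ₀ · √((1 + β)/(1 − β)).
λ' = 755.4 × √(1.1350/0.8650) = 755.4 × 1.14549 ≈ 865.3 nm.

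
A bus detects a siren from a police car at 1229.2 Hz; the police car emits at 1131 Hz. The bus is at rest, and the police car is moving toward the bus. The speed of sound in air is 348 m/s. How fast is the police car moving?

28 m/s

f' = f · v/(v − v_s) ⇒ v_s = v · |1 − f/f'|.
v_s = 348 × |1 − 1131/1229.2| = 348 × 0.07989 ≈ 28 m/s.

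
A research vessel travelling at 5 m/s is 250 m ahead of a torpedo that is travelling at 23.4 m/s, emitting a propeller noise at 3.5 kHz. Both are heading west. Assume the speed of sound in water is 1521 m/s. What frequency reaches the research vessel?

3.54 kHz

The research vessel is ahead, so the torpedo is moving toward it while the research vessel is moving away from the torpedo.
Both move, so f' = f · (v − v_o)/(v − v_s).
f' = 3.5 × (1521 − 5)/(1521 − 23.4) = 3.5 × 1516/1497.6 ≈ 3.54 kHz.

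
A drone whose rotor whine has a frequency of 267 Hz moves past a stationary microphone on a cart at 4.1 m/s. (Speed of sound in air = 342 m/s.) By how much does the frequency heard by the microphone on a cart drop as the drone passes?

6.40 Hz

Approaching: f₁ = f · v/(v − v_s) = 267 × 342/337.9 ≈ 270.24 Hz.
Receding: f₂ = f · v/(v + v_s) = 267 × 342/346.1 ≈ 263.84 Hz.
Drop: f₁ − f₂ = 2f·v·v_s/(v² − v_s²) = 2 × 267 × 342 × 4.1/(342² − 4.1²) ≈ 6.40 Hz.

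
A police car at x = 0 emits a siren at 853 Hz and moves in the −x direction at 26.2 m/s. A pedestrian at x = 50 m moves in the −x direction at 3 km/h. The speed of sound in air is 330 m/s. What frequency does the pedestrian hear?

3 km/h = 0.8333 m/s.
The observer lies on the +x side, so the source is heading away from the observer and the observer is heading toward the source.
General Doppler shift: f' = f · (v + v_o)/(v + v_s).
f' = 853 × (330 + 0.8333)/(330 + 26.2) = 853 × 330.83/356.2 ≈ 792 Hz.

792 Hz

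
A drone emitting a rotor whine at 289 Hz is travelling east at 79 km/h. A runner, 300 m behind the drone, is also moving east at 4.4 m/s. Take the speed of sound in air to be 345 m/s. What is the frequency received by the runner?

79 km/h = 21.94 m/s.
The runner is behind, so the drone is moving away from it while the runner is moving toward the drone.
Both move, so f' = f · (v + v_o)/(v + v_s).
f' = 289 × (345 + 4.4)/(345 + 21.94) = 289 × 349.4/366.94 ≈ 275 Hz.

275 Hz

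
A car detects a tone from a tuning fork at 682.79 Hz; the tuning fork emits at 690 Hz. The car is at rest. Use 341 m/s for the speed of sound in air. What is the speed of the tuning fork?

3.6 m/s

f' < f, so the tuning fork is receding.
f' = f · v/(v + v_s) ⇒ v_s = v · |1 − f/f'|.
v_s = 341 × |1 − 690/682.79| = 341 × 0.01056 ≈ 3.6 m/s.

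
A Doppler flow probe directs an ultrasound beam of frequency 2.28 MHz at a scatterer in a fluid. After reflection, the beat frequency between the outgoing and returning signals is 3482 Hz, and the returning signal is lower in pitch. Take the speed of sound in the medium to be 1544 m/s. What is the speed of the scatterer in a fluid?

1.18 m/s

Double Doppler shift off a moving reflector: f₂ = f₀ · (v + u)/(v − u) (u > 0 toward emitter).
Returning signal is lower, so f₂ = f₀ − Δf = 2280000 − 3482 = 2276518 Hz.
Rearranging, u = v · (f₂ − f₀)/(f₂ + f₀) = 1544 × -3482/4556518 ≈ -1.18 m/s.
So the scatterer in a fluid is moving at 1.18 m/s away from the emitter.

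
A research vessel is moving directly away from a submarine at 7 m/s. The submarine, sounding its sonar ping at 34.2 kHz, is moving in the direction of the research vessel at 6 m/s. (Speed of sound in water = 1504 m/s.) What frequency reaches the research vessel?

Both move, so f' = f · (v − v_o)/(v − v_s).
f' = 34.2 × (1504 − 7)/(1504 − 6) = 34.2 × 1497/1498 ≈ 34.2 kHz.

34.2 kHz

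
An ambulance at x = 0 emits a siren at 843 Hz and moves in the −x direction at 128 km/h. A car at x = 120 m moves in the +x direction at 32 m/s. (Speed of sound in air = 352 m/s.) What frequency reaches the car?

128 km/h = 35.56 m/s.
The observer lies on the +x side, so the source is heading away from the observer and the observer is heading away from the source.
With source receding and observer receding, f' = f · (v − v_o)/(v + v_s).
f' = 843 × (352 − 32)/(352 + 35.56) = 843 × 320/387.56 ≈ 696 Hz.

696 Hz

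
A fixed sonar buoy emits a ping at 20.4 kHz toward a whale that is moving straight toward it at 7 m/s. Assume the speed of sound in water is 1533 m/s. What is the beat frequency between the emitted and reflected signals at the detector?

187 Hz

The whale first receives the wave as a moving observer: f₁ = f₀ · (v + u)/v = 20.4 × (1533 + 7)/1533 ≈ 20.4932 kHz.
The reflection then acts as a moving source: f₂ = f₁ · v/(v − u) ≈ 20.5872 kHz.
Beat frequency (with f₀ = 20400 Hz): |f₂ − f₀| = 2u·f₀/(v − u) = 2 × 7 × 20400/1526 ≈ 187 Hz.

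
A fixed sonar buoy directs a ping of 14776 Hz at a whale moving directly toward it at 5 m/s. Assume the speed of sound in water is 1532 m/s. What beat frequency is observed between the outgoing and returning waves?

97 Hz

At the whale (a moving observer), f₁ = f₀ · (v + u)/v = 14776 × 1537/1532 ≈ 14824.2 Hz.
On reflection it acts as a source moving toward the stationary detector: f₂ = f₁ · v/(v − u) = 14824.2 × 1532/1527 ≈ 14872.8 Hz.
Equivalently f₂ = f₀ · (v + u)/(v − u).
Beat frequency: |f₂ − f₀| = 2u·f₀/(v − u) = 2 × 5 × 14776/1527 ≈ 97 Hz.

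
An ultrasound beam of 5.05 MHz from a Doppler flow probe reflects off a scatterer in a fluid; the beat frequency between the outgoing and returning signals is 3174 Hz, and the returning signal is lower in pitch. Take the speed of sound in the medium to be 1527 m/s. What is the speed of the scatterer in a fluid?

Double Doppler shift off a moving reflector: f₂ = f₀ · (v + u)/(v − u) (u > 0 toward emitter).
Returning signal is lower, so f₂ = f₀ − Δf = 5050000 − 3174 = 5046826 Hz.
Rearranging, u = v · (f₂ − f₀)/(f₂ + f₀) = 1527 × -3174/10096826 ≈ -0.48 m/s.
So the scatterer in a fluid is moving at 0.48 m/s away from the emitter.

0.48 m/s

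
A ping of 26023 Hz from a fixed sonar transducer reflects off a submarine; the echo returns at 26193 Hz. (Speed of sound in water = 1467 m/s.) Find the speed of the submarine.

Double Doppler shift off a moving reflector: f₂ = f₀ · (v + u)/(v − u) (u > 0 toward emitter).
Rearranging, u = v · (f₂ − f₀)/(f₂ + f₀) = 1467 × 170/52216 ≈ 4.8 m/s.
So the submarine is moving at 4.8 m/s toward the emitter.

4.8 m/s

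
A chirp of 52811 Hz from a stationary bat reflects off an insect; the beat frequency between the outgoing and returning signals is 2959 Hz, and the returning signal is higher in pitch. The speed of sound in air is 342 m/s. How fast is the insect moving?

9.3 m/s

Double Doppler shift off a moving reflector: f₂ = f₀ · (v + u)/(v − u) (u > 0 toward emitter).
Returning signal is higher, so f₂ = f₀ + Δf = 52811 + 2959 = 55770 Hz.
Rearranging, u = v · (f₂ − f₀)/(f₂ + f₀) = 342 × 2959/108581 ≈ 9.3 m/s.
So the insect is moving at 9.3 m/s toward the emitter.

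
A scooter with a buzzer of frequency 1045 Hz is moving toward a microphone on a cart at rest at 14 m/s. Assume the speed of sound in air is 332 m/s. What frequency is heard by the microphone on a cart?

1091 Hz

Only the source moves, toward the listener, so f' = f · v/(v − v_s).
f' = 1045 × 332/(332 − 14) = 1045 × 332/318 ≈ 1091 Hz.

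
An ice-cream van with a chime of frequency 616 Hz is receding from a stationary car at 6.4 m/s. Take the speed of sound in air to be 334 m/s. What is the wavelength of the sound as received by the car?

55.3 cm

Only the source moves, away from the listener, so f' = f · v/(v + v_s).
f' = 616 × 334/(334 + 6.4) ≈ 604 Hz.
λ' = v/f' = 334/604.418 ≈ 55.3 cm.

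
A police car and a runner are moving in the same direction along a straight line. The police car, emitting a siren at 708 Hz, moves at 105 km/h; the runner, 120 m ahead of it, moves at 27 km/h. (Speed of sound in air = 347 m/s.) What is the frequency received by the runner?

105 km/h = 29.17 m/s; 27 km/h = 7.5 m/s.
The runner is ahead, so the police car is moving toward it while the runner is moving away from the police car.
With source approaching and observer receding, f' = f · (v − v_o)/(v − v_s).
f' = 708 × (347 − 7.5)/(347 − 29.17) = 708 × 339.5/317.83 ≈ 756 Hz.

756 Hz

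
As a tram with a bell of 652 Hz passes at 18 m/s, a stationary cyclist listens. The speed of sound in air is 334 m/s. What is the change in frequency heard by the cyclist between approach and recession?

70.5 Hz

Approaching: f₁ = f · v/(v − v_s) = 652 × 334/316 ≈ 689.1 Hz.
Receding: f₂ = f · v/(v + v_s) = 652 × 334/352 ≈ 618.7 Hz.
Drop: f₁ − f₂ = 2f·v·v_s/(v² − v_s²) = 2 × 652 × 334 × 18/(334² − 18²) ≈ 70.5 Hz.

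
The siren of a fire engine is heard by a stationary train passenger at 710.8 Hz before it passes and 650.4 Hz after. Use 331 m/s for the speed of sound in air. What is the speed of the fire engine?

14.7 m/s

f₁/f₂ = (v + v_s)/(v − v_s), so v_s = v · (f₁ − f₂)/(f₁ + f₂).
v_s = 331 × (710.8 − 650.4)/(710.8 + 650.4) = 331 × 60.4/1361.2 ≈ 14.7 m/s.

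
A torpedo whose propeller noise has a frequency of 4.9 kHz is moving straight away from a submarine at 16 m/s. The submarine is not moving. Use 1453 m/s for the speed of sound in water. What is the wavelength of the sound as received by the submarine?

30.0 cm

Only the source moves, away from the listener, so f' = f · v/(v + v_s).
f' = 4.9 × 1453/(1453 + 16) ≈ 4.85 kHz.
λ' = v/f' = 1453/4846.63 ≈ 30.0 cm.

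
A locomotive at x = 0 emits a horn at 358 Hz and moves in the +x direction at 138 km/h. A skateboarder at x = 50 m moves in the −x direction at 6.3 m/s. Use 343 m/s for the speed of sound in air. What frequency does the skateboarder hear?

410 Hz

138 km/h = 38.33 m/s.
The observer lies on the +x side, so the source is heading toward the observer and the observer is heading toward the source.
General Doppler shift: f' = f · (v + v_o)/(v − v_s).
f' = 358 × (343 + 6.3)/(343 − 38.33) = 358 × 349.3/304.67 ≈ 410 Hz.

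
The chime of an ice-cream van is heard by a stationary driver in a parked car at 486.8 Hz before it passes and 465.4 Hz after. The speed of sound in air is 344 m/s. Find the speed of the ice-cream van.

f₁/f₂ = (v + v_s)/(v − v_s), so v_s = v · (f₁ − f₂)/(f₁ + f₂).
v_s = 344 × (486.8 − 465.4)/(486.8 + 465.4) = 344 × 21.4/952.2 ≈ 7.7 m/s.

7.7 m/s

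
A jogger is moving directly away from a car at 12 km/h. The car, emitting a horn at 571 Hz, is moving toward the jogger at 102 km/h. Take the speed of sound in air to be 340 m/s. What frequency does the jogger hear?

617 Hz

102 km/h = 28.33 m/s; 12 km/h = 3.333 m/s.
With source approaching and observer receding, f' = f · (v − v_o)/(v − v_s).
f' = 571 × (340 − 3.333)/(340 − 28.33) = 571 × 336.67/311.67 ≈ 617 Hz.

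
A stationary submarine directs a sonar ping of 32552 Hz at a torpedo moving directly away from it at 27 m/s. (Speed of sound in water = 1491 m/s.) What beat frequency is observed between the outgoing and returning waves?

At the torpedo (a moving observer), f₁ = f₀ · (v − u)/v = 32552 × 1464/1491 ≈ 31963 Hz.
On reflection it acts as a source moving away from the stationary detector: f₂ = f₁ · v/(v + u) = 31963 × 1491/1518 ≈ 31394 Hz.
Beat frequency: |f₂ − f₀| = 2u·f₀/(v + u) = 2 × 27 × 32552/1518 ≈ 1158 Hz.

1158 Hz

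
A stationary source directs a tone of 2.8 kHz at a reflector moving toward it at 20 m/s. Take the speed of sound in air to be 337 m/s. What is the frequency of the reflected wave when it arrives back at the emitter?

3.15 kHz

The reflector first receives the wave as a moving observer: f₁ = f₀ · (v + u)/v = 2.8 × (337 + 20)/337 ≈ 2.97 kHz.
On reflection it acts as a source moving toward the stationary detector: f₂ = f₁ · v/(v − u) = 2.97 × 337/317 ≈ 3.15 kHz.
Equivalently f₂ = f₀ · (v + u)/(v − u).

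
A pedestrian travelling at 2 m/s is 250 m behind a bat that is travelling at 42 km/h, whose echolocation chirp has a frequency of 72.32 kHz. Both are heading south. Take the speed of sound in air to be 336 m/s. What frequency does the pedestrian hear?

42 km/h = 11.67 m/s.
The pedestrian is behind, so the bat is moving away from it while the pedestrian is moving toward the bat.
Both move, so f' = f · (v + v_o)/(v + v_s).
f' = 72.32 × (336 + 2)/(336 + 11.67) = 72.32 × 338/347.67 ≈ 70.3 kHz.

70.3 kHz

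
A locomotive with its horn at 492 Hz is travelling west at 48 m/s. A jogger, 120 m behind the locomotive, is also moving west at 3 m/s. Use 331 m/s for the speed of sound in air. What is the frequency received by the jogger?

434 Hz

The jogger is behind, so the locomotive is moving away from it while the jogger is moving toward the locomotive.
Both move, so f' = f · (v + v_o)/(v + v_s).
f' = 492 × (331 + 3)/(331 + 48) = 492 × 334/379 ≈ 434 Hz.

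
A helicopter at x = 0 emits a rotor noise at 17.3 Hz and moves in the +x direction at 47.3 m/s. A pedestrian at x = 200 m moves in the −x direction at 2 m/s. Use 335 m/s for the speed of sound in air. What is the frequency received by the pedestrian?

The observer lies on the +x side, so the source is heading toward the observer and the observer is heading toward the source.
Both move, so f' = f · (v + v_o)/(v − v_s).
f' = 17.3 × (335 + 2)/(335 − 47.3) = 17.3 × 337/287.7 ≈ 20.3 Hz.

20.3 Hz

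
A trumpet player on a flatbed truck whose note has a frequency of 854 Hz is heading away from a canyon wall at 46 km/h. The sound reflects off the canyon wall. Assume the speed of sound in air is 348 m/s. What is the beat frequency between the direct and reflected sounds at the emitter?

60 Hz

46 km/h = 12.78 m/s.
The canyon wall receives the sound from a moving source: f₁ = f₀ · v/(v + v_e) = 854 × 348/360.78 ≈ 823.8 Hz.
On the return leg the trumpet player on a flatbed truck is a moving observer: f₂ = f₁ · (v − v_e)/v = 823.8 × 335.22/348 ≈ 793.5 Hz.
Beat against the emitted tone: |f₂ − f₀| = 2v_e·f₀/(v + v_e) = 2 × 12.78 × 854/360.78 ≈ 60 Hz.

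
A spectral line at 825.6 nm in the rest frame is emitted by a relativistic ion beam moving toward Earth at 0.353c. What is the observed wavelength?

Relativistic Doppler for wavelength: λ' = λ₀ · √((1 − β)/(1 + β)).
λ' = 825.6 × √(0.6470/1.3530) = 825.6 × 0.69152 ≈ 570.9 nm.

570.9 nm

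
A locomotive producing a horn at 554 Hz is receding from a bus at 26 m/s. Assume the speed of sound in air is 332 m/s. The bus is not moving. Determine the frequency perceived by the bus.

514 Hz

With the source moving away from a stationary observer, f' = f · v/(v + v_s).
f' = 554 × 332/(332 + 26) = 554 × 332/358 ≈ 514 Hz.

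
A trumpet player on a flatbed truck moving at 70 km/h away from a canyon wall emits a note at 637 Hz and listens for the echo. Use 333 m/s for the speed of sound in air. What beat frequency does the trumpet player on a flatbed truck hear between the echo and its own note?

70 km/h = 19.44 m/s.
The canyon wall receives the sound from a moving source: f₁ = f₀ · v/(v + v_e) = 637 × 333/352.44 ≈ 601.9 Hz.
On the return leg the trumpet player on a flatbed truck is a moving observer: f₂ = f₁ · (v − v_e)/v = 601.9 × 313.56/333 ≈ 566.7 Hz.
Beat against the emitted tone: |f₂ − f₀| = 2v_e·f₀/(v + v_e) = 2 × 19.44 × 637/352.44 ≈ 70 Hz.

70 Hz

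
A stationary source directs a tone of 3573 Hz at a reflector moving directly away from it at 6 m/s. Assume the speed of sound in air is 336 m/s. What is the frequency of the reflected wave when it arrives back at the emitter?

3448 Hz

At the reflector (a moving observer), f₁ = f₀ · (v − u)/v = 3573 × 330/336 ≈ 3509 Hz.
On reflection it acts as a source moving away from the stationary detector: f₂ = f₁ · v/(v + u) = 3509 × 336/342 ≈ 3448 Hz.
Equivalently f₂ = f₀ · (v − u)/(v + u).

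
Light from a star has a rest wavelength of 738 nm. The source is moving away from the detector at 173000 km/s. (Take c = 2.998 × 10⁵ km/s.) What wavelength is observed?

β = v/c = 173000/299800 = 0.5771.
Relativistic Doppler for wavelength: λ' = λ₀ · √((1 + β)/(1 − β)).
λ' = 738 × √(1.5771/0.4229) = 738 × 1.93099 ≈ 1425.1 nm.

1425.1 nm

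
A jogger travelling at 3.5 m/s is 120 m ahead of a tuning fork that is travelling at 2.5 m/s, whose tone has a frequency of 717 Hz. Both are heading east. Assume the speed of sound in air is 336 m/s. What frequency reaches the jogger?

The jogger is ahead, so the tuning fork is moving toward it while the jogger is moving away from the tuning fork.
General Doppler shift: f' = f · (v − v_o)/(v − v_s).
f' = 717 × (336 − 3.5)/(336 − 2.5) = 717 × 332.5/333.5 ≈ 715 Hz.

715 Hz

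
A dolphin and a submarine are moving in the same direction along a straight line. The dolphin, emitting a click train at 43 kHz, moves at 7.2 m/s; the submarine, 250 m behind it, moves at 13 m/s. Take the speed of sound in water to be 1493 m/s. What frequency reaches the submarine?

The submarine is behind, so the dolphin is moving away from it while the submarine is moving toward the dolphin.
With source receding and observer approaching, f' = f · (v + v_o)/(v + v_s).
f' = 43 × (1493 + 13)/(1493 + 7.2) = 43 × 1506/1500.2 ≈ 43.2 kHz.

43.2 kHz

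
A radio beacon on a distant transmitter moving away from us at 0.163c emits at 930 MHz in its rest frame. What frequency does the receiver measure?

Relativistic Doppler for frequency: f' = f₀ · √((1 − β)/(1 + β)).
f' = 930 × √(0.8370/1.1630) = 930 × 0.84835 ≈ 789.0 MHz.

789.0 MHz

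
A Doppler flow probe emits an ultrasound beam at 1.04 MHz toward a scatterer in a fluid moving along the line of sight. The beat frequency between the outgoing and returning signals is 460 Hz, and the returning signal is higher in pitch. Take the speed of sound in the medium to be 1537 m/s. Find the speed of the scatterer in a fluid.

Double Doppler shift off a moving reflector: f₂ = f₀ · (v + u)/(v − u) (u > 0 toward emitter).
Returning signal is higher, so f₂ = f₀ + Δf = 1040000 + 460 = 1040460 Hz.
Rearranging, u = v · (f₂ − f₀)/(f₂ + f₀) = 1537 × 460/2080460 ≈ 0.34 m/s.
So the scatterer in a fluid is moving at 0.34 m/s toward the emitter.

0.34 m/s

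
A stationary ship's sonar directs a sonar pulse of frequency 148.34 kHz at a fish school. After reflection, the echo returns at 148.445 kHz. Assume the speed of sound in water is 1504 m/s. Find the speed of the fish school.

0.53 m/s

Double Doppler shift off a moving reflector: f₂ = f₀ · (v + u)/(v − u) (u > 0 toward emitter).
Rearranging, u = v · (f₂ − f₀)/(f₂ + f₀) = 1504 × 0.105/296.785 ≈ 0.53 m/s.
So the fish school is moving at 0.53 m/s toward the emitter.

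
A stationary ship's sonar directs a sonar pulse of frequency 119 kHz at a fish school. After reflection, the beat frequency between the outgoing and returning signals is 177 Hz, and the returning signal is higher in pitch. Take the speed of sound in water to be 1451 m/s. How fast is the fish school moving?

Double Doppler shift off a moving reflector: f₂ = f₀ · (v + u)/(v − u) (u > 0 toward emitter).
Returning signal is higher, so f₂ = f₀ + Δf = 119000 + 177 = 119177 Hz.
Rearranging, u = v · (f₂ − f₀)/(f₂ + f₀) = 1451 × 177/238177 ≈ 1.08 m/s.
So the fish school is moving at 1.08 m/s toward the emitter.

1.08 m/s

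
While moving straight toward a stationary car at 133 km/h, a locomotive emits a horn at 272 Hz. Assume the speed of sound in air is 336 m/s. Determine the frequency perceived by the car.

133 km/h = 36.94 m/s.
Moving source, stationary observer: f' = f · v/(v − v_s) since the source is approaching.
f' = 272 × 336/(336 − 36.94) = 272 × 336/299.1 ≈ 306 Hz.

306 Hz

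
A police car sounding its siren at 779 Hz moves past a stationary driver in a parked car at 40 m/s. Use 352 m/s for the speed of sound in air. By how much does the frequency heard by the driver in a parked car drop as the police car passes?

Approaching: f₁ = f · v/(v − v_s) = 779 × 352/312 ≈ 879 Hz.
Receding: f₂ = f · v/(v + v_s) = 779 × 352/392 ≈ 700 Hz.
Drop: f₁ − f₂ = 2f·v·v_s/(v² − v_s²) = 2 × 779 × 352 × 40/(352² − 40²) ≈ 179 Hz.

179 Hz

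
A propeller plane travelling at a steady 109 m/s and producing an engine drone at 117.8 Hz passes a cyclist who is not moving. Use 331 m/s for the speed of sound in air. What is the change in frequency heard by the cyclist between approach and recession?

Approaching: f₁ = f · v/(v − v_s) = 117.8 × 331/222 ≈ 175.6 Hz.
Receding: f₂ = f · v/(v + v_s) = 117.8 × 331/440 ≈ 88.6 Hz.
Drop: f₁ − f₂ = 2f·v·v_s/(v² − v_s²) = 2 × 117.8 × 331 × 109/(331² − 109²) ≈ 87.0 Hz.

87.0 Hz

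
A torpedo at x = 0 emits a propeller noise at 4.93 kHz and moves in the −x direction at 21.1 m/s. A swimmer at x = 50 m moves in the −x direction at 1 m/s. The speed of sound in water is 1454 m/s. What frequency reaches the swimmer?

The observer lies on the +x side, so the source is heading away from the observer and the observer is heading toward the source.
Both move, so f' = f · (v + v_o)/(v + v_s).
f' = 4.93 × (1454 + 1)/(1454 + 21.1) = 4.93 × 1455/1475.1 ≈ 4.86 kHz.

4.86 kHz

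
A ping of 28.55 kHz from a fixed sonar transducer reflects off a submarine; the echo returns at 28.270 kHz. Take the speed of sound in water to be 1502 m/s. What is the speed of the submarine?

Double Doppler shift off a moving reflector: f₂ = f₀ · (v + u)/(v − u) (u > 0 toward emitter).
Rearranging, u = v · (f₂ − f₀)/(f₂ + f₀) = 1502 × -0.280/56.820 ≈ -7.4 m/s.
So the submarine is moving at 7.4 m/s away from the emitter.

7.4 m/s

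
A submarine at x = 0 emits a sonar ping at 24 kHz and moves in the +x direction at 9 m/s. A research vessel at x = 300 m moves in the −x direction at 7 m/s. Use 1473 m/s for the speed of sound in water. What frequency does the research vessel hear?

24.3 kHz

The observer lies on the +x side, so the source is heading toward the observer and the observer is heading toward the source.
General Doppler shift: f' = f · (v + v_o)/(v − v_s).
f' = 24 × (1473 + 7)/(1473 − 9) = 24 × 1480/1464 ≈ 24.3 kHz.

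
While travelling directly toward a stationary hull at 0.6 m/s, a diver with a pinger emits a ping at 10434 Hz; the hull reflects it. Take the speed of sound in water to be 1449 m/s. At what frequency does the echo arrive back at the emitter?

The hull receives the sound from a moving source: f₁ = f₀ · v/(v − v_e) = 10434 × 1449/1448.4 ≈ 10438 Hz.
On the return leg the diver with a pinger is a moving observer: f₂ = f₁ · (v + v_e)/v = 10438 × 1449.6/1449 ≈ 10443 Hz.

10443 Hz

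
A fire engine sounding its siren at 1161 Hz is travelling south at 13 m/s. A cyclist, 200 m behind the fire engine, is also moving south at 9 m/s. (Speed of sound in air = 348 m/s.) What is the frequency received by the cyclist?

1148 Hz

The cyclist is behind, so the fire engine is moving away from it while the cyclist is moving toward the fire engine.
With source receding and observer approaching, f' = f · (v + v_o)/(v + v_s).
f' = 1161 × (348 + 9)/(348 + 13) = 1161 × 357/361 ≈ 1148 Hz.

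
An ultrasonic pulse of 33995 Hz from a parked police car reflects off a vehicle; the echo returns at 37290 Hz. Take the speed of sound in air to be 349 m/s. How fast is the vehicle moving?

Double Doppler shift off a moving reflector: f₂ = f₀ · (v + u)/(v − u) (u > 0 toward emitter).
Rearranging, u = v · (f₂ − f₀)/(f₂ + f₀) = 349 × 3295/71285 ≈ 16.1 m/s.
So the vehicle is moving at 16.1 m/s toward the emitter.

16.1 m/s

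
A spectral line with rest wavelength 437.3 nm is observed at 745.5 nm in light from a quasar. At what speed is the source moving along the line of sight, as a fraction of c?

λ'/λ₀ = 1.7048 > 1 (redshift), so the source is receding.
λ'/λ₀ = √((1 + β)/(1 − β)) for a receding source ⇒ β = (r² − 1)/(r² + 1) with r = λ'/λ₀.
β = (2.9063 − 1)/(2.9063 + 1) ≈ 0.488.

0.488c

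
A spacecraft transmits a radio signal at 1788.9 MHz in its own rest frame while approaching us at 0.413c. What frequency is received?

Relativistic Doppler for frequency: f' = f₀ · √((1 + β)/(1 − β)).
f' = 1788.9 × √(1.4130/0.5870) = 1788.9 × 1.55150 ≈ 2775.5 MHz.

2775.5 MHz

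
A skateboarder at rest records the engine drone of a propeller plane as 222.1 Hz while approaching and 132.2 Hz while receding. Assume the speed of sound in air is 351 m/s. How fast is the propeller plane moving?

f₁/f₂ = (v + v_s)/(v − v_s), so v_s = v · (f₁ − f₂)/(f₁ + f₂).
v_s = 351 × (222.1 − 132.2)/(222.1 + 132.2) = 351 × 89.9/354.3 ≈ 89 m/s.

89 m/s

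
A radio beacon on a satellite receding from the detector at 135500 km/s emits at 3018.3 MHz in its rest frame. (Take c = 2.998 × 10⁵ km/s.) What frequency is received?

β = v/c = 135500/299800 = 0.4520.
Relativistic Doppler for frequency: f' = f₀ · √((1 − β)/(1 + β)).
f' = 3018.3 × √(0.5480/1.4520) = 3018.3 × 0.61436 ≈ 1854.3 MHz.

1854.3 MHz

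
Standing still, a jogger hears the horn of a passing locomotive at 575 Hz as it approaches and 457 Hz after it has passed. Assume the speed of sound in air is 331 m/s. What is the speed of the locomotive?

f₁/f₂ = (v + v_s)/(v − v_s), so v_s = v · (f₁ − f₂)/(f₁ + f₂).
v_s = 331 × (575 − 457)/(575 + 457) = 331 × 118/1032 ≈ 38 m/s.

38 m/s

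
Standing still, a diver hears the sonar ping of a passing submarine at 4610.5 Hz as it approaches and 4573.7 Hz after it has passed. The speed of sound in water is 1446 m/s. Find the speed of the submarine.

f₁/f₂ = (v + v_s)/(v − v_s), so v_s = v · (f₁ − f₂)/(f₁ + f₂).
v_s = 1446 × (4610.5 − 4573.7)/(4610.5 + 4573.7) = 1446 × 36.8/9184.2 ≈ 5.8 m/s.

5.8 m/s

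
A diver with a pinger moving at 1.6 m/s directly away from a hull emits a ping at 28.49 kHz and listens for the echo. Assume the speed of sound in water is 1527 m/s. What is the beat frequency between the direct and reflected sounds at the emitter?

The hull receives the sound from a moving source: f₁ = f₀ · v/(v + v_e) = 28.49 × 1527/1528.6 ≈ 28.4602 kHz.
On the return leg the diver with a pinger is a moving observer: f₂ = f₁ · (v − v_e)/v = 28.4602 × 1525.4/1527 ≈ 28.4304 kHz.
Equivalently f₂ = f₀ · (v − v_e)/(v + v_e).
Beat against the emitted tone (with f₀ = 28490 Hz): |f₂ − f₀| = 2v_e·f₀/(v + v_e) = 2 × 1.6 × 28490/1528.6 ≈ 59.6 Hz.

59.6 Hz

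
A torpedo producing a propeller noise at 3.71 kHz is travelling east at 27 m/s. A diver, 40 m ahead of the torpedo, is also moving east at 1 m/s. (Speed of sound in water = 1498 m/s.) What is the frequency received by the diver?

3.78 kHz

The diver is ahead, so the torpedo is moving toward it while the diver is moving away from the torpedo.
With source approaching and observer receding, f' = f · (v − v_o)/(v − v_s).
f' = 3.71 × (1498 − 1)/(1498 − 27) = 3.71 × 1497/1471 ≈ 3.78 kHz.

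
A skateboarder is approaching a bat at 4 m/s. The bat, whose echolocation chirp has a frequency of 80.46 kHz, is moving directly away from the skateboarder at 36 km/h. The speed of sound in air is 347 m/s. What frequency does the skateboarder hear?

79.1 kHz

36 km/h = 10 m/s.
General Doppler shift: f' = f · (v + v_o)/(v + v_s).
f' = 80.46 × (347 + 4)/(347 + 10) = 80.46 × 351/357 ≈ 79.1 kHz.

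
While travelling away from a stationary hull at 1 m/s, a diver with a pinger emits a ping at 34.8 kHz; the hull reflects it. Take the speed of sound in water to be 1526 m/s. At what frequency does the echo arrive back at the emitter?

34.8 kHz

The hull receives the sound from a moving source: f₁ = f₀ · v/(v + v_e) = 34.8 × 1526/1527 ≈ 34.8 kHz.
On the return leg the diver with a pinger is a moving observer: f₂ = f₁ · (v − v_e)/v = 34.8 × 1525/1526 ≈ 34.8 kHz.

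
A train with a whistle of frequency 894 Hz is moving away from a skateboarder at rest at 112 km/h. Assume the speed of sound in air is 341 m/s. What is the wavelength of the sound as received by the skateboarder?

41.6 cm

112 km/h = 31.11 m/s.
Only the source moves, away from the listener, so f' = f · v/(v + v_s).
f' = 894 × 341/(341 + 31.11) ≈ 819 Hz.
λ' = v/f' = 341/819.255 ≈ 41.6 cm.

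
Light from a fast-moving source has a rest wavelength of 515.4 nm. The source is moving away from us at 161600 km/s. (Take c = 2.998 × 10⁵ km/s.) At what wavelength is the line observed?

941.7 nm

β = v/c = 161600/299800 = 0.5390.
Relativistic Doppler for wavelength: λ' = λ₀ · √((1 + β)/(1 − β)).
λ' = 515.4 × √(1.5390/0.4610) = 515.4 × 1.82719 ≈ 941.7 nm.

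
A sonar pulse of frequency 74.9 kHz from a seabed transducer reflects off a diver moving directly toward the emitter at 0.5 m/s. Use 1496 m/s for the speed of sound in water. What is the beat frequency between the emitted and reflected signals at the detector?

50.1 Hz

At the diver (a moving observer), f₁ = f₀ · (v + u)/v = 74.9 × 1496.5/1496 ≈ 74.9250 kHz.
The reflection then acts as a moving source: f₂ = f₁ · v/(v − u) ≈ 74.9501 kHz.
Equivalently f₂ = f₀ · (v + u)/(v − u).
Beat frequency (with f₀ = 74900 Hz): |f₂ − f₀| = 2u·f₀/(v − u) = 2 × 0.5 × 74900/1495.5 ≈ 50.1 Hz.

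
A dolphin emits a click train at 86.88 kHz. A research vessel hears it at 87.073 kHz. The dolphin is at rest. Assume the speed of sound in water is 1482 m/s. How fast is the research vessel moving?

f' > f, so the research vessel is approaching.
f' = f · (v + v_o)/v ⇒ v_o = v · |f'/f − 1|.
v_o = 1482 × |87.073/86.88 − 1| = 1482 × 0.002221 ≈ 3.3 m/s.

3.3 m/s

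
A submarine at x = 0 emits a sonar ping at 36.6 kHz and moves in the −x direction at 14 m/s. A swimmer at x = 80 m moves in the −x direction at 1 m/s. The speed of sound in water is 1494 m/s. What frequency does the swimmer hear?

The observer lies on the +x side, so the source is heading away from the observer and the observer is heading toward the source.
With source receding and observer approaching, f' = f · (v + v_o)/(v + v_s).
f' = 36.6 × (1494 + 1)/(1494 + 14) = 36.6 × 1495/1508 ≈ 36.3 kHz.

36.3 kHz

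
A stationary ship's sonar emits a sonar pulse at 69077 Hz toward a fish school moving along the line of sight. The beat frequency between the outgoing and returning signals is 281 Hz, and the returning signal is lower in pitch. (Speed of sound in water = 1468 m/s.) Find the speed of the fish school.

2.99 m/s

Double Doppler shift off a moving reflector: f₂ = f₀ · (v + u)/(v − u) (u > 0 toward emitter).
Returning signal is lower, so f₂ = f₀ − Δf = 69077 − 281 = 68796 Hz.
Rearranging, u = v · (f₂ − f₀)/(f₂ + f₀) = 1468 × -281/137873 ≈ -2.99 m/s.
So the fish school is moving at 2.99 m/s away from the emitter.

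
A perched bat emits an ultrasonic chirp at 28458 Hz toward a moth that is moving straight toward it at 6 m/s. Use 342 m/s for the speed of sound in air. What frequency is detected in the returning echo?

29474 Hz

The moth first receives the wave as a moving observer: f₁ = f₀ · (v + u)/v = 28458 × (342 + 6)/342 ≈ 28957 Hz.
The reflection then acts as a moving source: f₂ = f₁ · v/(v − u) ≈ 29474 Hz.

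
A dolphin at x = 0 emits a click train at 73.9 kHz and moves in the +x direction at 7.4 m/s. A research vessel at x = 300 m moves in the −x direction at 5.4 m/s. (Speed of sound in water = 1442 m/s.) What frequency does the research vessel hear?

74.6 kHz

The observer lies on the +x side, so the source is heading toward the observer and the observer is heading toward the source.
General Doppler shift: f' = f · (v + v_o)/(v − v_s).
f' = 73.9 × (1442 + 5.4)/(1442 − 7.4) = 73.9 × 1447.4/1434.6 ≈ 74.6 kHz.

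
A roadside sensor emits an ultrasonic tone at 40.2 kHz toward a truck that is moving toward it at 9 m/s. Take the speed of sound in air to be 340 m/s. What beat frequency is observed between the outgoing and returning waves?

2186 Hz

At the truck (a moving observer), f₁ = f₀ · (v + u)/v = 40.2 × 349/340 ≈ 41.26 kHz.
On reflection it acts as a source moving toward the stationary detector: f₂ = f₁ · v/(v − u) = 41.26 × 340/331 ≈ 42.39 kHz.
Beat frequency (with f₀ = 40200 Hz): |f₂ − f₀| = 2u·f₀/(v − u) = 2 × 9 × 40200/331 ≈ 2186 Hz.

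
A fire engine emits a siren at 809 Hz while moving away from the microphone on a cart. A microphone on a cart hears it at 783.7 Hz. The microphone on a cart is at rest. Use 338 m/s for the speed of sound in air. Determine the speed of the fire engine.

10.9 m/s

f' = f · v/(v + v_s) ⇒ v_s = v · |1 − f/f'|.
v_s = 338 × |1 − 809/783.7| = 338 × 0.03228 ≈ 10.9 m/s.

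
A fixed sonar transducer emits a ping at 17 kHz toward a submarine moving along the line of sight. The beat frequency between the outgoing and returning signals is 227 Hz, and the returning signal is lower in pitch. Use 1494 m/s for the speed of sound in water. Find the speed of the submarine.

Double Doppler shift off a moving reflector: f₂ = f₀ · (v + u)/(v − u) (u > 0 toward emitter).
Returning signal is lower, so f₂ = f₀ − Δf = 17000 − 227 = 16773 Hz.
Rearranging, u = v · (f₂ − f₀)/(f₂ + f₀) = 1494 × -227/33773 ≈ -10.0 m/s.
So the submarine is moving at 10.0 m/s away from the emitter.

10.0 m/s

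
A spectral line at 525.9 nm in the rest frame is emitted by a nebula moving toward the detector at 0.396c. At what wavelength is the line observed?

Relativistic Doppler for wavelength: λ' = λ₀ · √((1 − β)/(1 + β)).
λ' = 525.9 × √(0.6040/1.3960) = 525.9 × 0.65777 ≈ 345.9 nm.

345.9 nm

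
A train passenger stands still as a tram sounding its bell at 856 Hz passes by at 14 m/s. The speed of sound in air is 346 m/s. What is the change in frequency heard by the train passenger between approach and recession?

69.4 Hz

Approaching: f₁ = f · v/(v − v_s) = 856 × 346/332 ≈ 892.1 Hz.
Receding: f₂ = f · v/(v + v_s) = 856 × 346/360 ≈ 822.7 Hz.
Drop: f₁ − f₂ = 2f·v·v_s/(v² − v_s²) = 2 × 856 × 346 × 14/(346² − 14²) ≈ 69.4 Hz.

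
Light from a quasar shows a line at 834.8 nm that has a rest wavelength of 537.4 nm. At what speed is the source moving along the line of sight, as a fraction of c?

λ'/λ₀ = 1.5534 > 1 (redshift), so the source is receding.
λ'/λ₀ = √((1 + β)/(1 − β)) for a receding source ⇒ β = (r² − 1)/(r² + 1) with r = λ'/λ₀.
β = (2.4131 − 1)/(2.4131 + 1) ≈ 0.414.

0.414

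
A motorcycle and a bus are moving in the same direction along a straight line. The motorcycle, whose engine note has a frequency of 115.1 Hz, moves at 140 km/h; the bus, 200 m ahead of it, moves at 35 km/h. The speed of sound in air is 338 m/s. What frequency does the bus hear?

126 Hz

140 km/h = 38.89 m/s; 35 km/h = 9.722 m/s.
The bus is ahead, so the motorcycle is moving toward it while the bus is moving away from the motorcycle.
General Doppler shift: f' = f · (v − v_o)/(v − v_s).
f' = 115.1 × (338 − 9.722)/(338 − 38.89) = 115.1 × 328.28/299.11 ≈ 126 Hz.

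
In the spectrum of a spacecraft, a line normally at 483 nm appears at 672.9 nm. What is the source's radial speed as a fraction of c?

λ'/λ₀ = 1.3932 > 1 (redshift), so the source is receding.
λ'/λ₀ = √((1 + β)/(1 − β)) for a receding source ⇒ β = (r² − 1)/(r² + 1) with r = λ'/λ₀.
β = (1.9409 − 1)/(1.9409 + 1) ≈ 0.320.

0.320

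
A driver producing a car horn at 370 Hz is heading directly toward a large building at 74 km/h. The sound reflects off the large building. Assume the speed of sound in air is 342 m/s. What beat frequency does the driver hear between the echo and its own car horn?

47.3 Hz

74 km/h = 20.56 m/s.
The large building receives the sound from a moving source: f₁ = f₀ · v/(v − v_e) = 370 × 342/321.44 ≈ 393.7 Hz.
On the return leg the driver is a moving observer: f₂ = f₁ · (v + v_e)/v = 393.7 × 362.56/342 ≈ 417.3 Hz.
Beat against the emitted tone: |f₂ − f₀| = 2v_e·f₀/(v − v_e) = 2 × 20.56 × 370/321.44 ≈ 47.3 Hz.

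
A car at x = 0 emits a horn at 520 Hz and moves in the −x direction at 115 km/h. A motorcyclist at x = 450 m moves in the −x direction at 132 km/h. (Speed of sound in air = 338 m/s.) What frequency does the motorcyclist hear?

115 km/h = 31.94 m/s; 132 km/h = 36.67 m/s.
The observer lies on the +x side, so the source is heading away from the observer and the observer is heading toward the source.
General Doppler shift: f' = f · (v + v_o)/(v + v_s).
f' = 520 × (338 + 36.67)/(338 + 31.94) = 520 × 374.67/369.94 ≈ 527 Hz.

527 Hz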